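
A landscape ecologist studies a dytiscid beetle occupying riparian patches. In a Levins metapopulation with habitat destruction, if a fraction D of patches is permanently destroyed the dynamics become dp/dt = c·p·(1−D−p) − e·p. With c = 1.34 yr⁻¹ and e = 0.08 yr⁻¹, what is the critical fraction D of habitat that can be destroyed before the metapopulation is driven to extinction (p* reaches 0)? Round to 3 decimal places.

The nontrivial equilibrium is p* = (1−D) − e/c; extinction occurs when this hits zero.
So D_crit = 1 − e/c = 1 − 0.08/1.34 = 1 − 0.0597 = 0.9403.
This equals the undisturbed p*, a classic result of Lande's extension.

0.940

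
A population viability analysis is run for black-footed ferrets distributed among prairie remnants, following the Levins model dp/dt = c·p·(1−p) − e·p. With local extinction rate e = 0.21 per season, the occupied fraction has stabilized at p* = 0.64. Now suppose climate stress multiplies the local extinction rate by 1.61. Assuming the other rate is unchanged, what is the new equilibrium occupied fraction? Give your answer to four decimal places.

Balance c(1−p*) = e gives c = e/(1 − 0.64000) = 0.21/0.36000 = 0.58333.
New p* = 1 − e/c = 1 − 0.33810/0.58333 = 0.42040.

0.4204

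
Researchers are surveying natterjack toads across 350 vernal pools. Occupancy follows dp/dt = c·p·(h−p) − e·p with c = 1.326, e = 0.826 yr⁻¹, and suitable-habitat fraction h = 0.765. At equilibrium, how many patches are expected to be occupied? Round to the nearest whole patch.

50

p* = h − e/c = 0.765 − 0.6229 = 0.1421.
Expected occupied patches = N × p* = 350 × 0.1421 = 49.73 ≈ 50.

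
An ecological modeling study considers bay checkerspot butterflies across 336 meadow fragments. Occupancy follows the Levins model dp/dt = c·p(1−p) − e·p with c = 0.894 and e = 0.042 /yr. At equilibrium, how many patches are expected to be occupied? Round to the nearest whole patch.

320

p* = 1 − e/c = 1 − 0.042/0.894 = 0.9530.
Expected occupied patches = N × p* = 336 × 0.9530 = 320.21 ≈ 320.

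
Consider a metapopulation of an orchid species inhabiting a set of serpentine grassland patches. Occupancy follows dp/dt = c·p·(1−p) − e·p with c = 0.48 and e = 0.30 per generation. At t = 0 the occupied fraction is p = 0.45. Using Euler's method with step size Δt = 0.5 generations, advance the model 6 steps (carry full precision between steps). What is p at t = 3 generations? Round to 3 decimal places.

0.414

Update rule: p ← p + [c·p·(1−p) − e·p]·Δt with Δt = 0.5.
t = 0.5: p = 0.45000 + (-0.00810) = 0.44190
t = 1: p = 0.44190 + (-0.00710) = 0.43480
t = 1.5: p = 0.43480 + (-0.00624) = 0.42856
t = 2: p = 0.42856 + (-0.00551) = 0.42305
t = 2.5: p = 0.42305 + (-0.00488) = 0.41818
t = 3: p = 0.41818 + (-0.00433) = 0.41384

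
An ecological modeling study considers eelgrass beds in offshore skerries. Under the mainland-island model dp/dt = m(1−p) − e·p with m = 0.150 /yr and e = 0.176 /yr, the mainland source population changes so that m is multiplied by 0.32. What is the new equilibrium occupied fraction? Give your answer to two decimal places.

0.21

Before: p* = 0.150/(0.150+0.176) = 0.4601.
After: m = 0.048, e = 0.176; p* = 0.048/0.2240 = 0.2143.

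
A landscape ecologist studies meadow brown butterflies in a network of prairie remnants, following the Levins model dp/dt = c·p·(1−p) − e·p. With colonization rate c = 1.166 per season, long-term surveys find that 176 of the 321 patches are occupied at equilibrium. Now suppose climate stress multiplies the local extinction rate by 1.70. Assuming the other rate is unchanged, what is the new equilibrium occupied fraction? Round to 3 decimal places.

0.232

Observed p* = 176/321 = 0.54829.
Balance c(1−p*) = e gives e = 1.166×(1 − 0.54829) = 0.52669.
New p* = 1 − e/c = 1 − 0.89537/1.16600 = 0.23210.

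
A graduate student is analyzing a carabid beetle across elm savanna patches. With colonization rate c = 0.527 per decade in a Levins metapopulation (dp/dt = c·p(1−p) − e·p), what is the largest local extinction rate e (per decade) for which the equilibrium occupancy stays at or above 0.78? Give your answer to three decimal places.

0.116

1 − e/c ≥ 0.78 ⇒ e ≤ c(1 − 0.78) = 0.527 × 0.2200.
e_max = 0.1159.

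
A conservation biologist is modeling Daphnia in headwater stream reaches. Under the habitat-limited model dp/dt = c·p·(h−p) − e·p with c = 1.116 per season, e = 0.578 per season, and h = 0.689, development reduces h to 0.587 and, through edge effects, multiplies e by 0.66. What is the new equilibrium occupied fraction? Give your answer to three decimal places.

0.245

Before: p* = h − e/c = 0.689 − 0.578/1.116 = 0.689 − 0.5179 = 0.1711.
After: c = 1.116, e = 0.38148, h = 0.587; p* = 0.587 − 0.38148/1.116 = 0.2452.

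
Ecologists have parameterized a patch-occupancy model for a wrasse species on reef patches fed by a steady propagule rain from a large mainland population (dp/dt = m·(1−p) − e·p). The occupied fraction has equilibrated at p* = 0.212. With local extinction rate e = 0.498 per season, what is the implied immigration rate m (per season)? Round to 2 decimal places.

At equilibrium m(1−p*) = e·p*, so m = e·p*/(1−p*).
m = 0.498 × 0.212 / 0.7880 = 0.1056/0.7880 = 0.1340.

0.13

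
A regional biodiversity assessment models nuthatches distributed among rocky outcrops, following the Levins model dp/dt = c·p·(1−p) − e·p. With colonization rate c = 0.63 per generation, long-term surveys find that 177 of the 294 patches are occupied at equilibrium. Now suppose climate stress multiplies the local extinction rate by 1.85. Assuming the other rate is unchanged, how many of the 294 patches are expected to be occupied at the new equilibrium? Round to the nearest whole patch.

78

Observed p* = 177/294 = 0.60204.
Balance c(1−p*) = e gives e = 0.63×(1 − 0.60204) = 0.25071.
New p* = 1 − e/c = 1 − 0.46381/0.63000 = 0.26379.
Expected occupied = 294 × 0.26379 = 77.55 ≈ 78.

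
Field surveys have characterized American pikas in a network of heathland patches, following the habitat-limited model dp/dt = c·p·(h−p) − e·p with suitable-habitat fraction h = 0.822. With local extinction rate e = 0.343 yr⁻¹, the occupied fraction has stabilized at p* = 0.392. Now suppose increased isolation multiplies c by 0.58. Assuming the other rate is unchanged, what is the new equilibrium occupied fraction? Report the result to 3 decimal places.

Balance c(h−p*) = e gives c = e/(0.822 − 0.39200) = 0.343/0.43000 = 0.79767.
New p* = 0.822 − e/c = 0.822 − 0.34300/0.46265 = 0.08062.

0.081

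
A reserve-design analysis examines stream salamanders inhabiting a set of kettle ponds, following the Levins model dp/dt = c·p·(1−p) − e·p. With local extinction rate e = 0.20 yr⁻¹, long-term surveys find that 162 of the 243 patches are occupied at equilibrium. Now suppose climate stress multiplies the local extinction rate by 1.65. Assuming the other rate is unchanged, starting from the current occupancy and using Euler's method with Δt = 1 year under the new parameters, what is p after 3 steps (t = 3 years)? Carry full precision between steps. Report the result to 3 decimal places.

0.508

Observed p* = 162/243 = 0.66667.
Balance c(1−p*) = e gives c = e/(1 − 0.66667) = 0.20/0.33333 = 0.60000.
Starting from p₀ = 0.66667; update p ← p + (dp/dt)·Δt with the new parameters.
t = 1: p = 0.66667 + (-0.08667) = 0.58000
t = 2: p = 0.58000 + (-0.04524) = 0.53476
t = 3: p = 0.53476 + (-0.02720) = 0.50756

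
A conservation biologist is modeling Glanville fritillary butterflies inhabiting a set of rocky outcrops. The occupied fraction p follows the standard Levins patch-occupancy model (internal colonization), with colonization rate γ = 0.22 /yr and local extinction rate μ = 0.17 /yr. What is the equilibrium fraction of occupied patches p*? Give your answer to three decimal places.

0.227

Setting dp/dt = 0 and dividing through by p* gives γ·(1−p*) = μ.
So p* = 1 − μ/γ = 1 − 0.17/0.22 = 1 − 0.7727 = 0.2273.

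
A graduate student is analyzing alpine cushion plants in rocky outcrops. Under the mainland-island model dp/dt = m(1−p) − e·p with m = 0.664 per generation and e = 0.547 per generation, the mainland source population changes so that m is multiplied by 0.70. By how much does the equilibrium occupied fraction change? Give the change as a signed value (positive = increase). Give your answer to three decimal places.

Before: p* = 0.664/(0.664+0.547) = 0.5483.
After: m = 0.4648, e = 0.547; p* = 0.4648/1.0118 = 0.4594.
Δp* = 0.4594 − 0.5483 = -0.0889.

-0.089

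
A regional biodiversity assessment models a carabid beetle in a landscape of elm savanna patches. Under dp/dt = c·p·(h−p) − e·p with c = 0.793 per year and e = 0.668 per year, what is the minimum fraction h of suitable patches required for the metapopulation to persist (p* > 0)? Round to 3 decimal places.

p* = h − e/c is positive only when h > e/c.
h_min = e/c = 0.668/0.793 = 0.8424.

0.842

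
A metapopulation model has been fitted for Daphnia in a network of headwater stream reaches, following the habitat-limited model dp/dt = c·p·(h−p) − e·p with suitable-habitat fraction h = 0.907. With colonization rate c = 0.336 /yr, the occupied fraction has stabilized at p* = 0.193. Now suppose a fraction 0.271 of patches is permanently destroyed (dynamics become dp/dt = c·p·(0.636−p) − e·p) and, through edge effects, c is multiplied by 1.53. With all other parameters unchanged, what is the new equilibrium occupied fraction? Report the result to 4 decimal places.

Balance c(h−p*) = e gives e = 0.336×(0.907 − 0.19300) = 0.23990.
New p* = 0.636 − e/c = 0.636 − 0.23990/0.51408 = 0.16934.

0.1693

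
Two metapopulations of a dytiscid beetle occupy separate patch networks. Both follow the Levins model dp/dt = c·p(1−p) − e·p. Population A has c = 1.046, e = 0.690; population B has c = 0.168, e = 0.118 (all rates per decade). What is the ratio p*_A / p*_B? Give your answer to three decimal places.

A: p*_A = 1 − 0.690/1.046 = 0.3403.
B: p*_B = 1 − 0.118/0.168 = 0.2976.
p*_A / p*_B = 0.3403/0.2976 = 1.1436.

1.144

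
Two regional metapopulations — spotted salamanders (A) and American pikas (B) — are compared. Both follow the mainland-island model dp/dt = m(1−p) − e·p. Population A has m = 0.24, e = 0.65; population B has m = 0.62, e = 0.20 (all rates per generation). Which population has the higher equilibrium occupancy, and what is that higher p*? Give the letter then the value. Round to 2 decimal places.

A: p*_A = m/(m+e) = 0.24/0.8900 = 0.2697.
B: p*_B = 0.62/0.8200 = 0.7561.
B is higher at 0.7561.

B, 0.76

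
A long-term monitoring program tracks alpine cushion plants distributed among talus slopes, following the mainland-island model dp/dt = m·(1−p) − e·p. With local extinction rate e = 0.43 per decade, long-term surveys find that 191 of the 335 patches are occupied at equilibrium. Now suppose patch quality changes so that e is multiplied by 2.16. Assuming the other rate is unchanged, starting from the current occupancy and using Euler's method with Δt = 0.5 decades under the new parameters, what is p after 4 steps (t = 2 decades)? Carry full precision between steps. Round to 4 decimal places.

Observed p* = 191/335 = 0.57015.
Balance m(1−p*) = e·p* gives m = e·p*/(1−p*) = 0.43×0.57015/0.42985 = 0.57035.
Starting from p₀ = 0.57015; update p ← p + (dp/dt)·Δt with the new parameters.
step 1: Δp = -0.14220, p = 0.42795
step 2: Δp = -0.03561, p = 0.39234
step 3: Δp = -0.00892, p = 0.38343
step 4: Δp = -0.00223, p = 0.38119

0.3812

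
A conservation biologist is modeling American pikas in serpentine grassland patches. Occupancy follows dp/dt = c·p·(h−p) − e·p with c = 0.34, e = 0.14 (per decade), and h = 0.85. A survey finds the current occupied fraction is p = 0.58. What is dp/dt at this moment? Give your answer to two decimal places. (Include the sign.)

-0.03

Colonization term: c·p·(h−p) = 0.34×0.58×0.2700 = 0.05324.
Extinction term: e·p = 0.08120.
dp/dt = 0.05324 − 0.08120 = -0.02796.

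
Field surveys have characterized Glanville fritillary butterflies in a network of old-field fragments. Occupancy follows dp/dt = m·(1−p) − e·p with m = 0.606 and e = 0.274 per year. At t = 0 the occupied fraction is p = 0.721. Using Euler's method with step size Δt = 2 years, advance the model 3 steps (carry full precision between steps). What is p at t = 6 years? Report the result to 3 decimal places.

Update rule: p ← p + [m·(1−p) − e·p]·Δt with Δt = 2.
p: 0.72100 → 0.66404  (Δp = -0.05696)
p: 0.66404 → 0.70733  (Δp = +0.04329)
p: 0.70733 → 0.67443  (Δp = -0.03290)

0.674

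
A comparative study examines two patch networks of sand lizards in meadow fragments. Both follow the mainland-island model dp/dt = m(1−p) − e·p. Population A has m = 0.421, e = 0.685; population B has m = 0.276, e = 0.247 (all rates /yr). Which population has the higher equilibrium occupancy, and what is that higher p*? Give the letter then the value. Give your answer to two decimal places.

A: p*_A = m/(m+e) = 0.421/1.1060 = 0.3807.
B: p*_B = 0.276/0.5230 = 0.5277.
B is higher at 0.5277.

B, 0.53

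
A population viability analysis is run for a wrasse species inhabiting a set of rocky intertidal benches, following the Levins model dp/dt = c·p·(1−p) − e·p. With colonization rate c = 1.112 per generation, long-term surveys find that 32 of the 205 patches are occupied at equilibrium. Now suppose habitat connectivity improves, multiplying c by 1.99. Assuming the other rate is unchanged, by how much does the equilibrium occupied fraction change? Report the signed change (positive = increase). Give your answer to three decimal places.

0.420

Observed p* = 32/205 = 0.15610.
Balance c(1−p*) = e gives e = 1.112×(1 − 0.15610) = 0.93842.
New p* = 1 − e/c = 1 − 0.93842/2.21288 = 0.57593.
Δp* = 0.57593 − 0.15610 = +0.41983.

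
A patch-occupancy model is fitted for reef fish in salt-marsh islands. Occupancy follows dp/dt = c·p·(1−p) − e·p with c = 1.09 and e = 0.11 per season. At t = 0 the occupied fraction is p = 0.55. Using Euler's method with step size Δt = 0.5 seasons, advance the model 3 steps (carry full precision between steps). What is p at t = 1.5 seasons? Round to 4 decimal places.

0.8054

Update rule: p ← p + [c·p·(1−p) − e·p]·Δt with Δt = 0.5.
step 1: Δp = +0.10464, p = 0.65464
step 2: Δp = +0.08721, p = 0.74185
step 3: Δp = +0.06357, p = 0.80542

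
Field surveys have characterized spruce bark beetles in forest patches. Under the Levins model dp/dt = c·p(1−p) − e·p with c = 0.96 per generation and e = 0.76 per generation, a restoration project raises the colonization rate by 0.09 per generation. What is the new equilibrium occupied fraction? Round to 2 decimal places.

0.28

Before: p* = 1 − 0.76/0.96 = 0.2083.
After the change, c = 1.05, e = 0.76, so p* = 1 − 0.76/1.05 = 0.2762.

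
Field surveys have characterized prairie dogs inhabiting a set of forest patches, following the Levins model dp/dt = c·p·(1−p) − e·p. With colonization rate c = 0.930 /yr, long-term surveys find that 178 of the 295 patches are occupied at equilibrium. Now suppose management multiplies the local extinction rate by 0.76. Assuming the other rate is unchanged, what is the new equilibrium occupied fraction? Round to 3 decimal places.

Observed p* = 178/295 = 0.60339.
Balance c(1−p*) = e gives e = 0.930×(1 − 0.60339) = 0.36885.
New p* = 1 − e/c = 1 − 0.28033/0.93000 = 0.69857.

0.699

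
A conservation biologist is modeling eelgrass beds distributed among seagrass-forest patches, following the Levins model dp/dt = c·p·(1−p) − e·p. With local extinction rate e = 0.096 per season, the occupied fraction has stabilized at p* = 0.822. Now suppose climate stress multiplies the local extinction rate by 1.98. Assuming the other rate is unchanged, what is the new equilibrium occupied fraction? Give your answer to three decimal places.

Balance c(1−p*) = e gives c = e/(1 − 0.82200) = 0.096/0.17800 = 0.53933.
New p* = 1 − e/c = 1 − 0.19008/0.53933 = 0.64756.

0.648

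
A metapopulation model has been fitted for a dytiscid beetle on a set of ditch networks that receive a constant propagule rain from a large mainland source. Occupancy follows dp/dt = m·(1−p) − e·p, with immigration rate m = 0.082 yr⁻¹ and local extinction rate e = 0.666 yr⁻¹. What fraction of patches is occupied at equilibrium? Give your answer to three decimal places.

0.110

Setting dp/dt = 0: m − m·p* = e·p*, so m = (m+e)·p*.
p* = m/(m+e) = 0.082/(0.082+0.666) = 0.082/0.7480 = 0.1096.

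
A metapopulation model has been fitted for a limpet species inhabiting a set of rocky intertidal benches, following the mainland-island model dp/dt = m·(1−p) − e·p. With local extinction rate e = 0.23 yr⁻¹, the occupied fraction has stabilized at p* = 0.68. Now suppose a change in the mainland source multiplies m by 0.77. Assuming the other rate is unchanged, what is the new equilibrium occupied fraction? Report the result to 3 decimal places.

0.621

Balance m(1−p*) = e·p* gives m = e·p*/(1−p*) = 0.23×0.68000/0.32000 = 0.48875.
New p* = m/(m+e) = 0.37634/(0.37634+0.23000) = 0.62067.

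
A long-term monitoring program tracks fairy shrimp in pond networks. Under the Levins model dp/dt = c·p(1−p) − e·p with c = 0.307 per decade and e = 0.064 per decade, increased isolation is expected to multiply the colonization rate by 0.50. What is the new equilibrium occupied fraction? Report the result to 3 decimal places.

Before: p* = 1 − 0.064/0.307 = 0.7915.
After the change, c = 0.1535, e = 0.064, so p* = 1 − 0.064/0.1535 = 0.5831.

0.583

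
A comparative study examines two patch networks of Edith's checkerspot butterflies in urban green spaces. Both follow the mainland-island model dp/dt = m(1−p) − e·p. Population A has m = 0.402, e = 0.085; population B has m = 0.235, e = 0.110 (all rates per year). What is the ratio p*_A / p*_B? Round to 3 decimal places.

1.212

A: p*_A = m/(m+e) = 0.402/0.4870 = 0.8255.
B: p*_B = 0.235/0.3450 = 0.6812.
p*_A / p*_B = 0.8255/0.6812 = 1.2118.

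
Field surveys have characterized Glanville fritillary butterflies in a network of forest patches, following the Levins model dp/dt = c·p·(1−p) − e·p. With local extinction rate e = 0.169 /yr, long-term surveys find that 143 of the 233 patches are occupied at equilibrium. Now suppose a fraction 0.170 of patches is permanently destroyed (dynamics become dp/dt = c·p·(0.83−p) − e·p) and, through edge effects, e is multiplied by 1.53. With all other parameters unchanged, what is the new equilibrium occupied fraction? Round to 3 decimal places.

Observed p* = 143/233 = 0.61373.
Balance c(1−p*) = e gives c = e/(1 − 0.61373) = 0.169/0.38627 = 0.43752.
New p* = 0.83 − e/c = 0.83 − 0.25857/0.43752 = 0.23901.

0.239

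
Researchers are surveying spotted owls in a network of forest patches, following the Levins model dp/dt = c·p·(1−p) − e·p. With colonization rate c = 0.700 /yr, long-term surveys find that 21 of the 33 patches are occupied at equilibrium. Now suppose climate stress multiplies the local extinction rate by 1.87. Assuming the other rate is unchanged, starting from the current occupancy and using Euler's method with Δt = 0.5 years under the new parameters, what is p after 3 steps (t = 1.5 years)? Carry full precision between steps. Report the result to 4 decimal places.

Observed p* = 21/33 = 0.63636.
Balance c(1−p*) = e gives e = 0.700×(1 − 0.63636) = 0.25455.
Starting from p₀ = 0.63636; update p ← p + (dp/dt)·Δt with the new parameters.
p: 0.63636 → 0.56590  (Δp = -0.07046)
p: 0.56590 → 0.51720  (Δp = -0.04870)
p: 0.51720 → 0.48150  (Δp = -0.03570)

0.4815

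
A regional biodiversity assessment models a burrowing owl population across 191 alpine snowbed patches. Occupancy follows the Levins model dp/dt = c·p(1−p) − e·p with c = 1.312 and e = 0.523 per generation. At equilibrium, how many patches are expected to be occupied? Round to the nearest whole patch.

p* = 1 − e/c = 1 − 0.523/1.312 = 0.6014.
Expected occupied patches = N × p* = 191 × 0.6014 = 114.86 ≈ 115.

115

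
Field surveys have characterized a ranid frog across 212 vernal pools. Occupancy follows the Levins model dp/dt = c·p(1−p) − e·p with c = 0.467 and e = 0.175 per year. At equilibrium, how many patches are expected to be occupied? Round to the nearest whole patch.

p* = 1 − e/c = 1 − 0.175/0.467 = 0.6253.
Expected occupied patches = N × p* = 212 × 0.6253 = 132.56 ≈ 133.

133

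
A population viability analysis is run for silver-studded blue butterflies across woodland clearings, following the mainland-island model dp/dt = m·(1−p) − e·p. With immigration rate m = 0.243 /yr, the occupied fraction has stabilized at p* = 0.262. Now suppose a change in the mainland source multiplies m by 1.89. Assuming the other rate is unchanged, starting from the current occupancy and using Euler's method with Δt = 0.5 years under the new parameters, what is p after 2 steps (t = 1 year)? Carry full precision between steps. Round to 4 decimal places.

0.3760

Balance m(1−p*) = e·p* gives e = m(1−p*)/p* = 0.243×0.73800/0.26200 = 0.68448.
Starting from p₀ = 0.26200; update p ← p + (dp/dt)·Δt with the new parameters.
  1  |  dp/dt·Δt = +0.079804  |  p_1 = 0.341804
  2  |  dp/dt·Δt = +0.034166  |  p_2 = 0.375970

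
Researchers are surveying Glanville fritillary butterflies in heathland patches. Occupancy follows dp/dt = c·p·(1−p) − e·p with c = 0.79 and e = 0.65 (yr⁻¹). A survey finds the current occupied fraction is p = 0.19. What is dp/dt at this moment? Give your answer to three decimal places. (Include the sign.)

Colonization term: c·p·(1−p) = 0.79×0.19×0.8100 = 0.12158.
Extinction term: e·p = 0.12350.
dp/dt = 0.12158 − 0.12350 = -0.00192.

-0.002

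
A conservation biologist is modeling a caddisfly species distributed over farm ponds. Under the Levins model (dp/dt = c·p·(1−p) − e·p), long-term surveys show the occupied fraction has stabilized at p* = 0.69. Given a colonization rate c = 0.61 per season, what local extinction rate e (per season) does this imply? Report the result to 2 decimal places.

At equilibrium c(1−p*) = e.
e = 0.61 × (1 − 0.69) = 0.61 × 0.3100 = 0.1891.

0.19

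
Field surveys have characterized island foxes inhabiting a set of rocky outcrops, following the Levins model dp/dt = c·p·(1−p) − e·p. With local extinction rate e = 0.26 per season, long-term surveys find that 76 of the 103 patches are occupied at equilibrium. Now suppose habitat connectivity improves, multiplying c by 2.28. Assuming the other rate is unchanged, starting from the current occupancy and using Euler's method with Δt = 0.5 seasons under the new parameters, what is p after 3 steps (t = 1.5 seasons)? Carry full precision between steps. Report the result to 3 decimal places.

Observed p* = 76/103 = 0.73786.
Balance c(1−p*) = e gives c = e/(1 − 0.73786) = 0.26/0.26214 = 0.99185.
Starting from p₀ = 0.73786; update p ← p + (dp/dt)·Δt with the new parameters.
  1  |  dp/dt·Δt = +0.122781  |  p_1 = 0.860645
  2  |  dp/dt·Δt = +0.023729  |  p_2 = 0.884373
  3  |  dp/dt·Δt = +0.000655  |  p_3 = 0.885028

0.885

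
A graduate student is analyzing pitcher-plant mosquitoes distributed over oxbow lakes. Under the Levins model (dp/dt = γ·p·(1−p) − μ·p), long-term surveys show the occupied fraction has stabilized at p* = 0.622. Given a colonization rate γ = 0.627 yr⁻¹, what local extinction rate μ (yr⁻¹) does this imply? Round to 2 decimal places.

0.24

At equilibrium γ(1−p*) = μ.
μ = 0.627 × (1 − 0.622) = 0.627 × 0.3780 = 0.2370.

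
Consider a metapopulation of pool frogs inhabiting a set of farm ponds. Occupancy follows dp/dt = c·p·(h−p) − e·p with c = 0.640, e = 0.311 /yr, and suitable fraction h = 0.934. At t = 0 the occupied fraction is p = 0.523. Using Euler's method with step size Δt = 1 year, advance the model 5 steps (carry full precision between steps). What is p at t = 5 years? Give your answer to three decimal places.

0.460

Update rule: p ← p + [c·p·(h−p) − e·p]·Δt with Δt = 1.
p: 0.52300 → 0.49792  (Δp = -0.02508)
p: 0.49792 → 0.48203  (Δp = -0.01589)
p: 0.48203 → 0.47155  (Δp = -0.01048)
p: 0.47155 → 0.46446  (Δp = -0.00709)
p: 0.46446 → 0.45959  (Δp = -0.00487)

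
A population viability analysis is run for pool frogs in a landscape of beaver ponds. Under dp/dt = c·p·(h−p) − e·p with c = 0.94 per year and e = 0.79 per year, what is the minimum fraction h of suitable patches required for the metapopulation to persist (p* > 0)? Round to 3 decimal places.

0.840

p* = h − e/c is positive only when h > e/c.
h_min = e/c = 0.79/0.94 = 0.8404.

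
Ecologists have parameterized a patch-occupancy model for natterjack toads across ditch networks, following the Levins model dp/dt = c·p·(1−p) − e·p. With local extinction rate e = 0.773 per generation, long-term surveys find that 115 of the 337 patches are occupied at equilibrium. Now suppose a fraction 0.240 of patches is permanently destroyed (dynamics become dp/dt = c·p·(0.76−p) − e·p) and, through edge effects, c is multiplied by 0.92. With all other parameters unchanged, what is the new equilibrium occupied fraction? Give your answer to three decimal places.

Observed p* = 115/337 = 0.34125.
Balance c(1−p*) = e gives c = e/(1 − 0.34125) = 0.773/0.65875 = 1.17343.
New p* = 0.76 − e/c = 0.76 − 0.77300/1.07956 = 0.04397.

0.044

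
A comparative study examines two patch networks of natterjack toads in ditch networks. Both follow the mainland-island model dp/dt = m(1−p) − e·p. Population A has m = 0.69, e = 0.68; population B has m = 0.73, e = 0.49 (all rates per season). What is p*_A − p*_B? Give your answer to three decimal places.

-0.095

A: p*_A = m/(m+e) = 0.69/1.3700 = 0.5036.
B: p*_B = 0.73/1.2200 = 0.5984.
p*_A − p*_B = 0.5036 − 0.5984 = -0.0947.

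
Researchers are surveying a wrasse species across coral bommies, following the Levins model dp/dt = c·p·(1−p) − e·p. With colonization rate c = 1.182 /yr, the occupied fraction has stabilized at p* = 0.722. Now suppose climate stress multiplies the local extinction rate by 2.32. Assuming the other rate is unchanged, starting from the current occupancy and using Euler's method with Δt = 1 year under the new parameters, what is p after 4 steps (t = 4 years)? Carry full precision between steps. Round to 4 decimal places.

0.3636

Balance c(1−p*) = e gives e = 1.182×(1 − 0.72200) = 0.32860.
Starting from p₀ = 0.72200; update p ← p + (dp/dt)·Δt with the new parameters.
p: 0.72200 → 0.40883  (Δp = -0.31317)
p: 0.40883 → 0.38284  (Δp = -0.02600)
p: 0.38284 → 0.37026  (Δp = -0.01258)
p: 0.37026 → 0.36360  (Δp = -0.00666)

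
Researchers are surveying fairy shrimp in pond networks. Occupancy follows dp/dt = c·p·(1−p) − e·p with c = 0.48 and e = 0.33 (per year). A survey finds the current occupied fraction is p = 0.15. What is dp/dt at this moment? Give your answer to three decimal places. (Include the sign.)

Colonization term: c·p·(1−p) = 0.48×0.15×0.8500 = 0.06120.
Extinction term: e·p = 0.04950.
dp/dt = 0.06120 − 0.04950 = 0.01170.

0.012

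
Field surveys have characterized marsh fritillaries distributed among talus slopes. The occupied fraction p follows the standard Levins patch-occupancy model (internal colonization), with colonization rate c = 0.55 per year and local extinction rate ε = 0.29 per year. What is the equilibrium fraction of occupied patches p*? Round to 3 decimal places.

0.473

Setting dp/dt = 0 and dividing through by p* gives c·(1−p*) = ε.
So p* = 1 − ε/c = 1 − 0.29/0.55 = 1 − 0.5273 = 0.4727.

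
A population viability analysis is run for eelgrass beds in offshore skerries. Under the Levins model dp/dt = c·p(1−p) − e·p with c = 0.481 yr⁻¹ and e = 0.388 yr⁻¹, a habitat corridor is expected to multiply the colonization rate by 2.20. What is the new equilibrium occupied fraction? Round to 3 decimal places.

Before: p* = 1 − 0.388/0.481 = 0.1933.
After the change, c = 1.0582, e = 0.388, so p* = 1 − 0.388/1.0582 = 0.6333.

0.633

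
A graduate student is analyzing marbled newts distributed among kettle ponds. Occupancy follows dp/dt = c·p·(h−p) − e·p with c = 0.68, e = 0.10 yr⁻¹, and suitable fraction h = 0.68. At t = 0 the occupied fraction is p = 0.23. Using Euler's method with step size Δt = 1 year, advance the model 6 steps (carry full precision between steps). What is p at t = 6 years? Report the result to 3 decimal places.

Update rule: p ← p + [c·p·(h−p) − e·p]·Δt with Δt = 1.
p: 0.23000 → 0.27738  (Δp = +0.04738)
p: 0.27738 → 0.32558  (Δp = +0.04820)
p: 0.32558 → 0.37149  (Δp = +0.04591)
p: 0.37149 → 0.41228  (Δp = +0.04078)
p: 0.41228 → 0.44610  (Δp = +0.03383)
p: 0.44610 → 0.47245  (Δp = +0.02634)

0.472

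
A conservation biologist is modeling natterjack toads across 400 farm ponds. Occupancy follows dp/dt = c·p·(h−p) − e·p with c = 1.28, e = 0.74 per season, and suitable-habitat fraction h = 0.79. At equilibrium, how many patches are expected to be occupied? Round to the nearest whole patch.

p* = h − e/c = 0.79 − 0.5781 = 0.2119.
Expected occupied patches = N × p* = 400 × 0.2119 = 84.75 ≈ 85.

85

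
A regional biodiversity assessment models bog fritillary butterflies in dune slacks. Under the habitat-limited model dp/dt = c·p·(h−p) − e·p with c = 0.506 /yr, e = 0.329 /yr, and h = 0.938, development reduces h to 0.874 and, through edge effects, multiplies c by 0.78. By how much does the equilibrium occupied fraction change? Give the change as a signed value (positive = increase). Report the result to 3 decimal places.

-0.247

Before: p* = h − e/c = 0.938 − 0.329/0.506 = 0.938 − 0.6502 = 0.2878.
After: c = 0.39468, e = 0.329, h = 0.874; p* = 0.874 − 0.329/0.39468 = 0.0404.
Δp* = 0.0404 − 0.2878 = -0.2474.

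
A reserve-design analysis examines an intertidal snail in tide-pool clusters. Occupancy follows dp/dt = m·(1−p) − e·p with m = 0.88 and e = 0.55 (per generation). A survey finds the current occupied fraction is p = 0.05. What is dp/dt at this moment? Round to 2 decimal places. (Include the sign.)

0.81

Colonization term: m·(1−p) = 0.88×0.9500 = 0.83600.
Extinction term: e·p = 0.02750.
dp/dt = 0.83600 − 0.02750 = 0.80850.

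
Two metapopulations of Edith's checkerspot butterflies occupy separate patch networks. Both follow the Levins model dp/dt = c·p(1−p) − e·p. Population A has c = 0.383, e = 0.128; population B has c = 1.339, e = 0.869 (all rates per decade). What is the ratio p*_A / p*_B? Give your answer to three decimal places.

A: p*_A = 1 − 0.128/0.383 = 0.6658.
B: p*_B = 1 − 0.869/1.339 = 0.3510.
p*_A / p*_B = 0.6658/0.3510 = 1.8968.

1.897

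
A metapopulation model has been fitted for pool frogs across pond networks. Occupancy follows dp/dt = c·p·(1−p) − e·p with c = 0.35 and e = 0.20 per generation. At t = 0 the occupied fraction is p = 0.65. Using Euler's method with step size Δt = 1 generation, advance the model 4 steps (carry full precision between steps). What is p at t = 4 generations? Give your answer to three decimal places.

Update rule: p ← p + [c·p·(1−p) − e·p]·Δt with Δt = 1.
t = 1: p = 0.65000 + (-0.05038) = 0.59962
t = 2: p = 0.59962 + (-0.03590) = 0.56373
t = 3: p = 0.56373 + (-0.02667) = 0.53706
t = 4: p = 0.53706 + (-0.02039) = 0.51667

0.517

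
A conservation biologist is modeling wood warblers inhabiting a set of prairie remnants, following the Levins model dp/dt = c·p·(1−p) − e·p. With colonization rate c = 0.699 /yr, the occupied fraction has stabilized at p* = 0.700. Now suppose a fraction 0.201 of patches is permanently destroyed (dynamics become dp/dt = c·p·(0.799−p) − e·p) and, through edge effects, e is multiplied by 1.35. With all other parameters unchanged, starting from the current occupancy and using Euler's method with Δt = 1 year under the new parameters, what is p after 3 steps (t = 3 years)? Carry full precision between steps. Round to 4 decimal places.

0.4572

Balance c(1−p*) = e gives e = 0.699×(1 − 0.70000) = 0.20970.
Starting from p₀ = 0.70000; update p ← p + (dp/dt)·Δt with the new parameters.
step 1: Δp = -0.14973, p = 0.55027
step 2: Δp = -0.06011, p = 0.49016
step 3: Δp = -0.03295, p = 0.45722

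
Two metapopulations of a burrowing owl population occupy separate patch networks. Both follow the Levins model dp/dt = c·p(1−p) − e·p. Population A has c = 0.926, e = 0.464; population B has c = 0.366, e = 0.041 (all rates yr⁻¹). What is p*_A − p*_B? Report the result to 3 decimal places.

-0.389

A: p*_A = 1 − 0.464/0.926 = 0.4989.
B: p*_B = 1 − 0.041/0.366 = 0.8880.
p*_A − p*_B = 0.4989 − 0.8880 = -0.3891.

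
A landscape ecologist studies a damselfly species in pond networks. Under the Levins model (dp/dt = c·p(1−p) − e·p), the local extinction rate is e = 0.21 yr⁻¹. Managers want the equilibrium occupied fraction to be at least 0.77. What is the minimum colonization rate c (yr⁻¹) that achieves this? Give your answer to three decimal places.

p* = 1 − e/c ≥ 0.77 requires e/c ≤ 0.2300, i.e. c ≥ e/0.2300.
c_min = 0.21/0.2300 = 0.9130.

0.913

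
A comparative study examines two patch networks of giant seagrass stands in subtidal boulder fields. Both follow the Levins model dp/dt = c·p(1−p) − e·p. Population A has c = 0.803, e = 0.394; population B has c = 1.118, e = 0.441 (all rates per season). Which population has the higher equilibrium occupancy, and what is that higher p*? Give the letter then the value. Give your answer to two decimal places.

A: p*_A = 1 − 0.394/0.803 = 0.5093.
B: p*_B = 1 − 0.441/1.118 = 0.6055.
B is higher at 0.6055.

B, 0.61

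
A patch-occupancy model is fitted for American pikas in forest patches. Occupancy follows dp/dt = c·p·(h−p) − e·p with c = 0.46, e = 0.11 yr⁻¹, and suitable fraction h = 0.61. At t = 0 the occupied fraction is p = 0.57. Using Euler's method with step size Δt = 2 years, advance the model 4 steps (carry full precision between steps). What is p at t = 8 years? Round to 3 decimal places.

0.392

Update rule: p ← p + [c·p·(h−p) − e·p]·Δt with Δt = 2.
p: 0.57000 → 0.46558  (Δp = -0.10442)
p: 0.46558 → 0.42501  (Δp = -0.04057)
p: 0.42501 → 0.40384  (Δp = -0.02117)
p: 0.40384 → 0.39159  (Δp = -0.01225)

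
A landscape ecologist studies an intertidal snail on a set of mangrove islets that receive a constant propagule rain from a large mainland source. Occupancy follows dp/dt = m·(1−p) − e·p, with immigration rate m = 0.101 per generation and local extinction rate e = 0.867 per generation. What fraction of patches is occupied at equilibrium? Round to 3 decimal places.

At equilibrium the propagule rain into empty patches balances local extinction: m(1−p*) = e·p*.
p* = m/(m+e) = 0.101/(0.101+0.867) = 0.101/0.9680 = 0.1043.

0.104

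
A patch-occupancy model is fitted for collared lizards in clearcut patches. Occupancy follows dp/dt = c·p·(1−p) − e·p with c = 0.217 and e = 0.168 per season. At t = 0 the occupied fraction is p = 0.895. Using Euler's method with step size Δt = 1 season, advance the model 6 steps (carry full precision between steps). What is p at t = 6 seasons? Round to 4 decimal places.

Update rule: p ← p + [c·p·(1−p) − e·p]·Δt with Δt = 1.
step 1: Δp = -0.12997, p = 0.76503
step 2: Δp = -0.08952, p = 0.67551
step 3: Δp = -0.06592, p = 0.60959
step 4: Δp = -0.05077, p = 0.55883
step 5: Δp = -0.04038, p = 0.51844
step 6: Δp = -0.03292, p = 0.48552

0.4855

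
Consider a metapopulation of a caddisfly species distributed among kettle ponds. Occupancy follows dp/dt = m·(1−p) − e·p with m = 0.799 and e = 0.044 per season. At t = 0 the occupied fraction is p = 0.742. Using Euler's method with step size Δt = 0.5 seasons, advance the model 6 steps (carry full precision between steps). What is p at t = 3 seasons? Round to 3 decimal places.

Update rule: p ← p + [m·(1−p) − e·p]·Δt with Δt = 0.5.
t = 0.5: p = 0.74200 + (+0.08675) = 0.82875
t = 1: p = 0.82875 + (+0.05018) = 0.87893
t = 1.5: p = 0.87893 + (+0.02903) = 0.90796
t = 2: p = 0.90796 + (+0.01679) = 0.92476
t = 2.5: p = 0.92476 + (+0.00972) = 0.93447
t = 3: p = 0.93447 + (+0.00562) = 0.94009

0.940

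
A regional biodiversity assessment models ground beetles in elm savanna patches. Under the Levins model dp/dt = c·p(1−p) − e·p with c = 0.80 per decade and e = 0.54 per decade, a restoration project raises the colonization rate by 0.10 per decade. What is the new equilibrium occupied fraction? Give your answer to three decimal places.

Before: p* = 1 − 0.54/0.80 = 0.3250.
After the change, c = 0.9, e = 0.54, so p* = 1 − 0.54/0.9 = 0.4000.

0.400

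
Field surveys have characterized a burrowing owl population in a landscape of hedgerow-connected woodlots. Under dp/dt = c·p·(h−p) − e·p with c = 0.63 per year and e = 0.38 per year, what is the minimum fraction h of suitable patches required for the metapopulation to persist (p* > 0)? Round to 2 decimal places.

p* = h − e/c is positive only when h > e/c.
h_min = e/c = 0.38/0.63 = 0.6032.

0.60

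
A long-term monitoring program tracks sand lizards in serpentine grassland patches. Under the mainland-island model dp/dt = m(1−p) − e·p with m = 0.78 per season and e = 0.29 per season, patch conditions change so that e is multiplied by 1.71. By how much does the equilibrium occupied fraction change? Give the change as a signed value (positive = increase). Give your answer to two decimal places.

-0.12

Before: p* = 0.78/(0.78+0.29) = 0.7290.
After: m = 0.78, e = 0.4959; p* = 0.78/1.2759 = 0.6113.
Δp* = 0.6113 − 0.7290 = -0.1176.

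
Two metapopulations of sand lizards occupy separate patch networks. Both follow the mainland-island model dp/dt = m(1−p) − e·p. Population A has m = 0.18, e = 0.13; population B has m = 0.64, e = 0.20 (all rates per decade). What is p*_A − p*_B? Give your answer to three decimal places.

A: p*_A = m/(m+e) = 0.18/0.3100 = 0.5806.
B: p*_B = 0.64/0.8400 = 0.7619.
p*_A − p*_B = 0.5806 − 0.7619 = -0.1813.

-0.181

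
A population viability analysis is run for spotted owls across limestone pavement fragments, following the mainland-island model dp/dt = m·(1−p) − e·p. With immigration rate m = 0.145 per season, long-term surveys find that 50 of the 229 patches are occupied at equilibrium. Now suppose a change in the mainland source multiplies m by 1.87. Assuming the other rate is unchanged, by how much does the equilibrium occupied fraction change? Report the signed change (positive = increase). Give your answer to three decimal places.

0.125

Observed p* = 50/229 = 0.21834.
Balance m(1−p*) = e·p* gives e = m(1−p*)/p* = 0.145×0.78166/0.21834 = 0.51910.
New p* = m/(m+e) = 0.27115/(0.27115+0.51910) = 0.34312.
Δp* = 0.34312 − 0.21834 = +0.12478.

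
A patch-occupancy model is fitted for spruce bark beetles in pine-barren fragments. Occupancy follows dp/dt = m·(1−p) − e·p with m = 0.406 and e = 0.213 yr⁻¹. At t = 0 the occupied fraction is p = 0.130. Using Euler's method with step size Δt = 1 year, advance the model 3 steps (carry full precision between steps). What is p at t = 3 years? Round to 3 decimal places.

Update rule: p ← p + [m·(1−p) − e·p]·Δt with Δt = 1.
p: 0.13000 → 0.45553  (Δp = +0.32553)
p: 0.45553 → 0.57956  (Δp = +0.12403)
p: 0.57956 → 0.62681  (Δp = +0.04725)

0.627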